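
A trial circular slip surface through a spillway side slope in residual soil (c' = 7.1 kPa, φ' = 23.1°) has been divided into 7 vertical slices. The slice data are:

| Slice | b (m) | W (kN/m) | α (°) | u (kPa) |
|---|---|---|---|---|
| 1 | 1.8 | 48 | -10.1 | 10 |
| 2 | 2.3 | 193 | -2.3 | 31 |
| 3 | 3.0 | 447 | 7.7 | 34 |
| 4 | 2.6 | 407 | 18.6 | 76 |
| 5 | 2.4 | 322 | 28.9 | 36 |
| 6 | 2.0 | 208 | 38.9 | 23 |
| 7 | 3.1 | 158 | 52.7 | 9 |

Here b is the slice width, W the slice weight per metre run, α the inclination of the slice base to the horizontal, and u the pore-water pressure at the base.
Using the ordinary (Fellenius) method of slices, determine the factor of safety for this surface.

FS = 0.98

Ordinary method of slices: FS = Σ[c'·Δl_i + (W_i cosα_i − u_i·Δl_i)·tanφ'] / Σ W_i sinα_i, with Δl_i = b_i / cosα_i.
Slice 1: Δl = 1.8/cos(-10.1°) = 1.828 m; N'_1 = 48·cos(-10.1°) − 10·1.828 = 29.0; c'Δl = 12.98; W sinα = -8.4
Slice 2: Δl = 2.3/cos(-2.3°) = 2.302 m; N'_2 = 193·cos(-2.3°) − 31·2.302 = 121.5; c'Δl = 16.34; W sinα = -7.7
Slice 3: Δl = 3.0/cos7.7° = 3.027 m; N'_3 = 447·cos7.7° − 34·3.027 = 340.0; c'Δl = 21.49; W sinα = 59.9
Slice 4: Δl = 2.6/cos18.6° = 2.743 m; N'_4 = 407·cos18.6° − 76·2.743 = 177.3; c'Δl = 19.48; W sinα = 129.8
Slice 5: Δl = 2.4/cos28.9° = 2.741 m; N'_5 = 322·cos28.9° − 36·2.741 = 183.2; c'Δl = 19.46; W sinα = 155.6
Slice 6: Δl = 2.0/cos38.9° = 2.570 m; N'_6 = 208·cos38.9° − 23·2.570 = 102.8; c'Δl = 18.25; W sinα = 130.6
Slice 7: Δl = 3.1/cos52.7° = 5.116 m; N'_7 = 158·cos52.7° − 9·5.116 = 49.7; c'Δl = 36.32; W sinα = 125.7
Σc'Δl = 144.3 kN/m; ΣN' = 1003.4 kN/m; ΣW sinα = 585.5 kN/m
Resisting = 144.3 + 1003.4·tan23.1° = 144.3 + 428.0 = 572.3 kN/m
FS = 572.3 / 585.5 = 0.978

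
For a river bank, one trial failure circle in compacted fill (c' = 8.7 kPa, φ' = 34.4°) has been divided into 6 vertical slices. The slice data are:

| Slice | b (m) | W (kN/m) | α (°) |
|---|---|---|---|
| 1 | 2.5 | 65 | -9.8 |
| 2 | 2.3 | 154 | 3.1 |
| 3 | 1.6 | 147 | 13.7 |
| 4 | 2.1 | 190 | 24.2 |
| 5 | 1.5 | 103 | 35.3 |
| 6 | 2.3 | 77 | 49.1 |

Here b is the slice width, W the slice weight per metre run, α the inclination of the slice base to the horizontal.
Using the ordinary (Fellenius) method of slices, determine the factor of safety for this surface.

Ordinary method of slices: FS = Σ[c'·Δl_i + (W_i cosα_i)·tanφ'] / Σ W_i sinα_i, with Δl_i = b_i / cosα_i.
Slice 1: Δl = 2.5/cos(-9.8°) = 2.537 m; N'_1 = 65·cos(-9.8°) = 64.1; c'Δl = 22.07; W sinα = -11.1
Slice 2: Δl = 2.3/cos3.1° = 2.303 m; N'_2 = 154·cos3.1° = 153.8; c'Δl = 20.04; W sinα = 8.3
Slice 3: Δl = 1.6/cos13.7° = 1.647 m; N'_3 = 147·cos13.7° = 142.8; c'Δl = 14.33; W sinα = 34.8
Slice 4: Δl = 2.1/cos24.2° = 2.302 m; N'_4 = 190·cos24.2° = 173.3; c'Δl = 20.03; W sinα = 77.9
Slice 5: Δl = 1.5/cos35.3° = 1.838 m; N'_5 = 103·cos35.3° = 84.1; c'Δl = 15.99; W sinα = 59.5
Slice 6: Δl = 2.3/cos49.1° = 3.513 m; N'_6 = 77·cos49.1° = 50.4; c'Δl = 30.56; W sinα = 58.2
Σc'Δl = 123.0 kN/m; ΣN' = 668.4 kN/m; ΣW sinα = 227.7 kN/m
Resisting = 123.0 + 668.4·tan34.4° = 123.0 + 457.7 = 580.7 kN/m
FS = 580.7 / 227.7 = 2.550

FS = 2.55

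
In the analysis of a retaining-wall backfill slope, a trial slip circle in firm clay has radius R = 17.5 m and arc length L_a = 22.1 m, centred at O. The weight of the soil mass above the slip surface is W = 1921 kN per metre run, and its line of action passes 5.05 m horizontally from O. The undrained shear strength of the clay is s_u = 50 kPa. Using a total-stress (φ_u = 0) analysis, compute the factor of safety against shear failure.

FS = 1.99

Taking moments about the centre O, the resisting moment is provided by the undrained shear strength acting along the arc:
M_R = s_u·L_a·R = 50·22.10·17.5 = 19337.5 kN·m/m
M_D = W·d = 1921·5.05 = 9701.0 kN·m/m
FS = M_R / M_D = 19337.5 / 9701.0 = 1.993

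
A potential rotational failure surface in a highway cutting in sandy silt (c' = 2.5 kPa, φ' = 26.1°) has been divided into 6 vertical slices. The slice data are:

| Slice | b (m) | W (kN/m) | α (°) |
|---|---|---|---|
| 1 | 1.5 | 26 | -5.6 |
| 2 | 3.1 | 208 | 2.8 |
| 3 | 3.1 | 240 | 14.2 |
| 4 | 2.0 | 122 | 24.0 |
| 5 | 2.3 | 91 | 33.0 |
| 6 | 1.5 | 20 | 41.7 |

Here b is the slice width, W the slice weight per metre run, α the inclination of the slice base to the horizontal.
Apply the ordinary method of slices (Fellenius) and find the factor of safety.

Ordinary method of slices: FS = Σ[c'·Δl_i + (W_i cosα_i)·tanφ'] / Σ W_i sinα_i, with Δl_i = b_i / cosα_i.
Slice 1: Δl = 1.5/cos(-5.6°) = 1.507 m; N'_1 = 26·cos(-5.6°) = 25.9; c'Δl = 3.77; W sinα = -2.5
Slice 2: Δl = 3.1/cos2.8° = 3.104 m; N'_2 = 208·cos2.8° = 207.8; c'Δl = 7.76; W sinα = 10.2
Slice 3: Δl = 3.1/cos14.2° = 3.198 m; N'_3 = 240·cos14.2° = 232.7; c'Δl = 7.99; W sinα = 58.9
Slice 4: Δl = 2.0/cos24.0° = 2.189 m; N'_4 = 122·cos24.0° = 111.5; c'Δl = 5.47; W sinα = 49.6
Slice 5: Δl = 2.3/cos33.0° = 2.742 m; N'_5 = 91·cos33.0° = 76.3; c'Δl = 6.86; W sinα = 49.6
Slice 6: Δl = 1.5/cos41.7° = 2.009 m; N'_6 = 20·cos41.7° = 14.9; c'Δl = 5.02; W sinα = 13.3
Σc'Δl = 36.9 kN/m; ΣN' = 669.0 kN/m; ΣW sinα = 179.0 kN/m
Resisting = 36.9 + 669.0·tan26.1° = 36.9 + 327.7 = 364.6 kN/m
FS = 364.6 / 179.0 = 2.037

FS = 2.04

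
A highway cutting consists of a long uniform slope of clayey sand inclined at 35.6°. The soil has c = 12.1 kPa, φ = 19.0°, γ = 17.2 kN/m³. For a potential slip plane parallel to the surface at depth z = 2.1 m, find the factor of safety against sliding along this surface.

For an infinite slope with a slip plane parallel to the surface (no pore pressure): FS = [c + γz cos²β tanφ] / [γz sinβ cosβ].
γz = 17.2·2.1 = 36.12 kN/m²
Numerator = 12.1 + 36.12·cos²35.6°·tan19.0° = 12.1 + 36.12·0.6611·0.3443 = 20.323 kPa
Denominator = 36.12·sin35.6°·cos35.6° = 36.12·0.5821·0.8131 = 17.096 kPa
FS = 20.323 / 17.096 = 1.189

FS = 1.19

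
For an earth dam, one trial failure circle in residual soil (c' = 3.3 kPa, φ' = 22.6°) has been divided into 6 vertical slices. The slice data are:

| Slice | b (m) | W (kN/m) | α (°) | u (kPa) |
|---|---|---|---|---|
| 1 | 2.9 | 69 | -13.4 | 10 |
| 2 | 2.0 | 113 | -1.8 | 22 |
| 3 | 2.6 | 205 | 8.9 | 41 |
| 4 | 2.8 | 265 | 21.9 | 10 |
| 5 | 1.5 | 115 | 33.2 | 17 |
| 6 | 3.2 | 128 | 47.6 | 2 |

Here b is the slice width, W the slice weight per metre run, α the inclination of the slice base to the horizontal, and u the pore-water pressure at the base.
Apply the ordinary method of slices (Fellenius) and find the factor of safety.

FS = 1.08

Ordinary method of slices: FS = Σ[c'·Δl_i + (W_i cosα_i − u_i·Δl_i)·tanφ'] / Σ W_i sinα_i, with Δl_i = b_i / cosα_i.
Slice 1: Δl = 2.9/cos(-13.4°) = 2.981 m; N'_1 = 69·cos(-13.4°) − 10·2.981 = 37.3; c'Δl = 9.84; W sinα = -16.0
Slice 2: Δl = 2.0/cos(-1.8°) = 2.001 m; N'_2 = 113·cos(-1.8°) − 22·2.001 = 68.9; c'Δl = 6.60; W sinα = -3.5
Slice 3: Δl = 2.6/cos8.9° = 2.632 m; N'_3 = 205·cos8.9° − 41·2.632 = 94.6; c'Δl = 8.68; W sinα = 31.7
Slice 4: Δl = 2.8/cos21.9° = 3.018 m; N'_4 = 265·cos21.9° − 10·3.018 = 215.7; c'Δl = 9.96; W sinα = 98.8
Slice 5: Δl = 1.5/cos33.2° = 1.793 m; N'_5 = 115·cos33.2° − 17·1.793 = 65.8; c'Δl = 5.92; W sinα = 63.0
Slice 6: Δl = 3.2/cos47.6° = 4.746 m; N'_6 = 128·cos47.6° − 2·4.746 = 76.8; c'Δl = 15.66; W sinα = 94.5
Σc'Δl = 56.7 kN/m; ΣN' = 559.1 kN/m; ΣW sinα = 268.5 kN/m
Resisting = 56.7 + 559.1·tan22.6° = 56.7 + 232.7 = 289.4 kN/m
FS = 289.4 / 268.5 = 1.078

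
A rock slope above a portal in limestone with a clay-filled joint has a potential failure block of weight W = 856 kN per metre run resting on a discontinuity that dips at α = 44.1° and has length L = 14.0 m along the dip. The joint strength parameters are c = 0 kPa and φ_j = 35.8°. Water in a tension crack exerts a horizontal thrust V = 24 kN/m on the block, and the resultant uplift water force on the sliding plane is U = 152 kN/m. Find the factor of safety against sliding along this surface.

Resolving the block weight along and normal to the plane and applying the Mohr–Coulomb strength on the joint:
N' = W cosα − U − V sinα = 856·cos44.1° − 152 − 24·sin44.1° = 446.0 kN/m
Driving force T = W sinα + V cosα = 856·sin44.1° + 24·cos44.1° = 612.9 kN/m
Resisting force R = c·L + N'·tanφ_j = 0·14.0 + 446.0·tan35.8° = 0.0 + 321.7 = 321.7 kN/m
FS = R / T = 321.7 / 612.9 = 0.525

FS = 0.52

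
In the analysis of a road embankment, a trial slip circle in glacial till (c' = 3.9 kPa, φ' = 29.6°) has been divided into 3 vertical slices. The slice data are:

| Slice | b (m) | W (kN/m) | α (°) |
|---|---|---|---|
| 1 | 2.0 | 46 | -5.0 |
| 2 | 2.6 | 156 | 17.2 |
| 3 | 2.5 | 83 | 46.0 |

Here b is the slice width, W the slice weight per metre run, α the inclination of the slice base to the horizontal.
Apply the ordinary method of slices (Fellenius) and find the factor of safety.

FS = 1.73

Ordinary method of slices: FS = Σ[c'·Δl_i + (W_i cosα_i)·tanφ'] / Σ W_i sinα_i, with Δl_i = b_i / cosα_i.
Slice 1: Δl = 2.0/cos(-5.0°) = 2.008 m; N'_1 = 46·cos(-5.0°) = 45.8; c'Δl = 7.83; W sinα = -4.0
Slice 2: Δl = 2.6/cos17.2° = 2.722 m; N'_2 = 156·cos17.2° = 149.0; c'Δl = 10.61; W sinα = 46.1
Slice 3: Δl = 2.5/cos46.0° = 3.599 m; N'_3 = 83·cos46.0° = 57.7; c'Δl = 14.04; W sinα = 59.7
Σc'Δl = 32.5 kN/m; ΣN' = 252.5 kN/m; ΣW sinα = 101.8 kN/m
Resisting = 32.5 + 252.5·tan29.6° = 32.5 + 143.4 = 175.9 kN/m
FS = 175.9 / 101.8 = 1.728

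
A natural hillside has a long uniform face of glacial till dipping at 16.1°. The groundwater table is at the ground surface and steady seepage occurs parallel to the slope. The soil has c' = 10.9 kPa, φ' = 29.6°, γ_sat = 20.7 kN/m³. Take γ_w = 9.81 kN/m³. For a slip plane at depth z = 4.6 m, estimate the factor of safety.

With seepage parallel to the slope and the water table at the surface, the effective normal stress on the slip plane uses the buoyant unit weight γ' = γ_sat − γ_w while the driving shear stress uses γ_sat:
FS = [c' + γ' z cos²β tanφ'] / [γ_sat z sinβ cosβ]
γ' = 20.7 − 9.81 = 10.89 kN/m³
Numerator = 10.9 + 10.89·4.6·cos²16.1°·tan29.6° = 10.9 + 10.89·4.6·0.9231·0.5681 = 37.169 kPa
Denominator = 20.7·4.6·sin16.1°·cos16.1° = 20.7·4.6·0.2773·0.9608 = 25.370 kPa
FS = 37.169 / 25.370 = 1.465

FS = 1.47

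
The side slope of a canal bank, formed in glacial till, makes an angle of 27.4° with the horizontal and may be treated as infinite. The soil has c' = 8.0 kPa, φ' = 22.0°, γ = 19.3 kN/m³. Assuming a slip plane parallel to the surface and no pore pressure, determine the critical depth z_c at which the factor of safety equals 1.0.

z_c = 4.60 m

Setting FS = 1.00 in FS = [c' + γz cos²β tanφ'] / [γz sinβ cosβ] and solving for z:
z = c' / [γ cosβ (FS·sinβ − cosβ·tanφ')]
  = 8.0 / [19.3·cos27.4°·(1.00·sin27.4° − cos27.4°·tan22.0°)]
  = 8.0 / [19.3·0.8878·(1.00·0.4602 − 0.8878·0.4040)]
  = 8.0 / 1.7392 = 4.600 m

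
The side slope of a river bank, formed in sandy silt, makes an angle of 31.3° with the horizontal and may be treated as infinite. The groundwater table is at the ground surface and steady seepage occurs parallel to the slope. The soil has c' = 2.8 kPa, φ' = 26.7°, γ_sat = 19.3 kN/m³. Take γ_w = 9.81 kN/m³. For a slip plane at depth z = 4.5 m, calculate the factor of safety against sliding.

FS = 0.48

With seepage parallel to the slope and the water table at the surface, the effective normal stress on the slip plane uses the buoyant unit weight γ' = γ_sat − γ_w while the driving shear stress uses γ_sat:
FS = [c' + γ' z cos²β tanφ'] / [γ_sat z sinβ cosβ]
γ' = 19.3 − 9.81 = 9.49 kN/m³
Numerator = 2.8 + 9.49·4.5·cos²31.3°·tan26.7° = 2.8 + 9.49·4.5·0.7301·0.5029 = 18.481 kPa
Denominator = 19.3·4.5·sin31.3°·cos31.3° = 19.3·4.5·0.5195·0.8545 = 38.553 kPa
FS = 18.481 / 38.553 = 0.479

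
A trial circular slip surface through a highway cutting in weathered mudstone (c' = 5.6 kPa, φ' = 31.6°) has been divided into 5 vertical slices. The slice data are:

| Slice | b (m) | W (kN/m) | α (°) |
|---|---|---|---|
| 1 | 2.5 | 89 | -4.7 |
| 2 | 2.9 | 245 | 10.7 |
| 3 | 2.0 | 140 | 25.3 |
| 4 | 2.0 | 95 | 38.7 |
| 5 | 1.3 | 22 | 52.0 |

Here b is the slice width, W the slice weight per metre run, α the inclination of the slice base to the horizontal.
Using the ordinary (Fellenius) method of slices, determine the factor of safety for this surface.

FS = 2.31

Ordinary method of slices: FS = Σ[c'·Δl_i + (W_i cosα_i)·tanφ'] / Σ W_i sinα_i, with Δl_i = b_i / cosα_i.
Slice 1: Δl = 2.5/cos(-4.7°) = 2.508 m; N'_1 = 89·cos(-4.7°) = 88.7; c'Δl = 14.05; W sinα = -7.3
Slice 2: Δl = 2.9/cos10.7° = 2.951 m; N'_2 = 245·cos10.7° = 240.7; c'Δl = 16.53; W sinα = 45.5
Slice 3: Δl = 2.0/cos25.3° = 2.212 m; N'_3 = 140·cos25.3° = 126.6; c'Δl = 12.39; W sinα = 59.8
Slice 4: Δl = 2.0/cos38.7° = 2.563 m; N'_4 = 95·cos38.7° = 74.1; c'Δl = 14.35; W sinα = 59.4
Slice 5: Δl = 1.3/cos52.0° = 2.112 m; N'_5 = 22·cos52.0° = 13.5; c'Δl = 11.82; W sinα = 17.3
Σc'Δl = 69.1 kN/m; ΣN' = 543.7 kN/m; ΣW sinα = 174.8 kN/m
Resisting = 69.1 + 543.7·tan31.6° = 69.1 + 334.5 = 403.6 kN/m
FS = 403.6 / 174.8 = 2.310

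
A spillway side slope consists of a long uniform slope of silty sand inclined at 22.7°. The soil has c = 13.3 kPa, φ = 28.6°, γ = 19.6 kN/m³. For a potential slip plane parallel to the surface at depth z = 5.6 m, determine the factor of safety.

FS = 1.64

For an infinite slope with a slip plane parallel to the surface (no pore pressure): FS = [c + γz cos²β tanφ] / [γz sinβ cosβ].
γz = 19.6·5.6 = 109.76 kN/m²
Numerator = 13.3 + 109.76·cos²22.7°·tan28.6° = 13.3 + 109.76·0.8511·0.5452 = 64.231 kPa
Denominator = 109.76·sin22.7°·cos22.7° = 109.76·0.3859·0.9225 = 39.076 kPa
FS = 64.231 / 39.076 = 1.644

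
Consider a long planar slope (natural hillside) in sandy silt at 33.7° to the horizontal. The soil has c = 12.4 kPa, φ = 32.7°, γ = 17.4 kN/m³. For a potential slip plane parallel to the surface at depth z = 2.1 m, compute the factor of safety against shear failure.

FS = 1.70

For an infinite slope with a slip plane parallel to the surface (no pore pressure): FS = [c + γz cos²β tanφ] / [γz sinβ cosβ].
γz = 17.4·2.1 = 36.54 kN/m²
Numerator = 12.4 + 36.54·cos²33.7°·tan32.7° = 12.4 + 36.54·0.6921·0.6420 = 28.637 kPa
Denominator = 36.54·sin33.7°·cos33.7° = 36.54·0.5548·0.8320 = 16.867 kPa
FS = 28.637 / 16.867 = 1.698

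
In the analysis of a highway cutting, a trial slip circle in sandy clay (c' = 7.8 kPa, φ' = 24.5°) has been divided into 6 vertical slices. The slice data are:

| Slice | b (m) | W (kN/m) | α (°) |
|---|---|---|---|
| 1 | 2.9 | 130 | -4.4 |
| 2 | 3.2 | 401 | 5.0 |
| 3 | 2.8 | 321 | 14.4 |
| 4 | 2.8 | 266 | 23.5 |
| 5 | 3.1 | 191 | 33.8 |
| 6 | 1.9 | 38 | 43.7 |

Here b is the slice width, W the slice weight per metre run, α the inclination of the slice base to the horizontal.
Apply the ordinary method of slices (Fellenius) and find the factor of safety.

Ordinary method of slices: FS = Σ[c'·Δl_i + (W_i cosα_i)·tanφ'] / Σ W_i sinα_i, with Δl_i = b_i / cosα_i.
Slice 1: Δl = 2.9/cos(-4.4°) = 2.909 m; N'_1 = 130·cos(-4.4°) = 129.6; c'Δl = 22.69; W sinα = -10.0
Slice 2: Δl = 3.2/cos5.0° = 3.212 m; N'_2 = 401·cos5.0° = 399.5; c'Δl = 25.06; W sinα = 34.9
Slice 3: Δl = 2.8/cos14.4° = 2.891 m; N'_3 = 321·cos14.4° = 310.9; c'Δl = 22.55; W sinα = 79.8
Slice 4: Δl = 2.8/cos23.5° = 3.053 m; N'_4 = 266·cos23.5° = 243.9; c'Δl = 23.82; W sinα = 106.1
Slice 5: Δl = 3.1/cos33.8° = 3.731 m; N'_5 = 191·cos33.8° = 158.7; c'Δl = 29.10; W sinα = 106.3
Slice 6: Δl = 1.9/cos43.7° = 2.628 m; N'_6 = 38·cos43.7° = 27.5; c'Δl = 20.50; W sinα = 26.3
Σc'Δl = 143.7 kN/m; ΣN' = 1270.1 kN/m; ΣW sinα = 343.4 kN/m
Resisting = 143.7 + 1270.1·tan24.5° = 143.7 + 578.8 = 722.5 kN/m
FS = 722.5 / 343.4 = 2.104

FS = 2.10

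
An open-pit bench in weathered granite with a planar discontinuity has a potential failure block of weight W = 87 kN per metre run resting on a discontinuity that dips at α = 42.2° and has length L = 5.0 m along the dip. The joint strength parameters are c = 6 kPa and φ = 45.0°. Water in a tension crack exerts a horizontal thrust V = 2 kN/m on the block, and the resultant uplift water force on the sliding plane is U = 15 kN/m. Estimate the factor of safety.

FS = 1.30

Resolving the block weight along and normal to the plane and applying the Mohr–Coulomb strength on the joint:
N' = W cosα − U − V sinα = 87·cos42.2° − 15 − 2·sin42.2° = 48.1 kN/m
Driving force T = W sinα + V cosα = 87·sin42.2° + 2·cos42.2° = 59.9 kN/m
Resisting force R = c·L + N'·tanφ = 6·5.0 + 48.1·tan45.0° = 30.0 + 48.1 = 78.1 kN/m
FS = R / T = 78.1 / 59.9 = 1.303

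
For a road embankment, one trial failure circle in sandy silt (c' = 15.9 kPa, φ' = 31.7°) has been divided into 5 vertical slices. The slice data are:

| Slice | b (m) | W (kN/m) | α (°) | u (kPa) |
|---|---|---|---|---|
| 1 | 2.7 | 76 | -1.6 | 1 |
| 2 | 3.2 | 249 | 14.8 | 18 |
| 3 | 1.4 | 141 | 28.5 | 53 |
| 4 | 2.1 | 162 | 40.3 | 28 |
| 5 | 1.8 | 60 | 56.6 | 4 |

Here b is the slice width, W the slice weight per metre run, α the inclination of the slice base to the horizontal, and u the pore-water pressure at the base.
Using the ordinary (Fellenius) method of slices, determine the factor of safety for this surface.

Ordinary method of slices: FS = Σ[c'·Δl_i + (W_i cosα_i − u_i·Δl_i)·tanφ'] / Σ W_i sinα_i, with Δl_i = b_i / cosα_i.
Slice 1: Δl = 2.7/cos(-1.6°) = 2.701 m; N'_1 = 76·cos(-1.6°) − 1·2.701 = 73.3; c'Δl = 42.95; W sinα = -2.1
Slice 2: Δl = 3.2/cos14.8° = 3.310 m; N'_2 = 249·cos14.8° − 18·3.310 = 181.2; c'Δl = 52.63; W sinα = 63.6
Slice 3: Δl = 1.4/cos28.5° = 1.593 m; N'_3 = 141·cos28.5° − 53·1.593 = 39.5; c'Δl = 25.33; W sinα = 67.3
Slice 4: Δl = 2.1/cos40.3° = 2.753 m; N'_4 = 162·cos40.3° − 28·2.753 = 46.5; c'Δl = 43.78; W sinα = 104.8
Slice 5: Δl = 1.8/cos56.6° = 3.270 m; N'_5 = 60·cos56.6° − 4·3.270 = 19.9; c'Δl = 51.99; W sinα = 50.1
Σc'Δl = 216.7 kN/m; ΣN' = 360.3 kN/m; ΣW sinα = 283.6 kN/m
Resisting = 216.7 + 360.3·tan31.7° = 216.7 + 222.5 = 439.2 kN/m
FS = 439.2 / 283.6 = 1.549

FS = 1.55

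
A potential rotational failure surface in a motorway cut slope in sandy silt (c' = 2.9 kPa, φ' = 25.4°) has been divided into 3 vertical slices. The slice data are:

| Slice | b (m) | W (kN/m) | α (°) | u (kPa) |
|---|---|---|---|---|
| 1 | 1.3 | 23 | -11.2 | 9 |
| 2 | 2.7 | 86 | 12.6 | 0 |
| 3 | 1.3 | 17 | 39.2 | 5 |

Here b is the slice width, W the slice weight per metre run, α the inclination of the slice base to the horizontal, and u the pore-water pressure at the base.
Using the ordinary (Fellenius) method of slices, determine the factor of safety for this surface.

Ordinary method of slices: FS = Σ[c'·Δl_i + (W_i cosα_i − u_i·Δl_i)·tanφ'] / Σ W_i sinα_i, with Δl_i = b_i / cosα_i.
Slice 1: Δl = 1.3/cos(-11.2°) = 1.325 m; N'_1 = 23·cos(-11.2°) − 9·1.325 = 10.6; c'Δl = 3.84; W sinα = -4.5
Slice 2: Δl = 2.7/cos12.6° = 2.767 m; N'_2 = 86·cos12.6° − 0·2.767 = 83.9; c'Δl = 8.02; W sinα = 18.8
Slice 3: Δl = 1.3/cos39.2° = 1.678 m; N'_3 = 17·cos39.2° − 5·1.678 = 4.8; c'Δl = 4.86; W sinα = 10.7
Σc'Δl = 16.7 kN/m; ΣN' = 99.4 kN/m; ΣW sinα = 25.0 kN/m
Resisting = 16.7 + 99.4·tan25.4° = 16.7 + 47.2 = 63.9 kN/m
FS = 63.9 / 25.0 = 2.552

FS = 2.55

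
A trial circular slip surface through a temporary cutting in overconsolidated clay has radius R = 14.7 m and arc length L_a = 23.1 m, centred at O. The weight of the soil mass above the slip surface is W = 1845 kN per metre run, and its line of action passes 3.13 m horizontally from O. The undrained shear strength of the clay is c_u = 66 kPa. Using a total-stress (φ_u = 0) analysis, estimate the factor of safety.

Taking moments about the centre O, the resisting moment is provided by the undrained shear strength acting along the arc:
M_R = c_u·L_a·R = 66·23.10·14.7 = 22411.6 kN·m/m
M_D = W·d = 1845·3.13 = 5774.8 kN·m/m
FS = M_R / M_D = 22411.6 / 5774.8 = 3.881

FS = 3.88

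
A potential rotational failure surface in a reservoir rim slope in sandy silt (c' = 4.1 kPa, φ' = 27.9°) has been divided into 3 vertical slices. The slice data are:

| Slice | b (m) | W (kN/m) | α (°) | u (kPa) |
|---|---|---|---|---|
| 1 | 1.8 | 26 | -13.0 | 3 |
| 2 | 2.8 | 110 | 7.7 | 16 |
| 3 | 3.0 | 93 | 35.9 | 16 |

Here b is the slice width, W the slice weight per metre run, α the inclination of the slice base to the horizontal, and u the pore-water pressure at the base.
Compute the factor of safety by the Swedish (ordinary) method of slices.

Ordinary method of slices: FS = Σ[c'·Δl_i + (W_i cosα_i − u_i·Δl_i)·tanφ'] / Σ W_i sinα_i, with Δl_i = b_i / cosα_i.
Slice 1: Δl = 1.8/cos(-13.0°) = 1.847 m; N'_1 = 26·cos(-13.0°) − 3·1.847 = 19.8; c'Δl = 7.57; W sinα = -5.8
Slice 2: Δl = 2.8/cos7.7° = 2.825 m; N'_2 = 110·cos7.7° − 16·2.825 = 63.8; c'Δl = 11.58; W sinα = 14.7
Slice 3: Δl = 3.0/cos35.9° = 3.704 m; N'_3 = 93·cos35.9° − 16·3.704 = 16.1; c'Δl = 15.18; W sinα = 54.5
Σc'Δl = 34.3 kN/m; ΣN' = 99.7 kN/m; ΣW sinα = 63.4 kN/m
Resisting = 34.3 + 99.7·tan27.9° = 34.3 + 52.8 = 87.1 kN/m
FS = 87.1 / 63.4 = 1.374

FS = 1.37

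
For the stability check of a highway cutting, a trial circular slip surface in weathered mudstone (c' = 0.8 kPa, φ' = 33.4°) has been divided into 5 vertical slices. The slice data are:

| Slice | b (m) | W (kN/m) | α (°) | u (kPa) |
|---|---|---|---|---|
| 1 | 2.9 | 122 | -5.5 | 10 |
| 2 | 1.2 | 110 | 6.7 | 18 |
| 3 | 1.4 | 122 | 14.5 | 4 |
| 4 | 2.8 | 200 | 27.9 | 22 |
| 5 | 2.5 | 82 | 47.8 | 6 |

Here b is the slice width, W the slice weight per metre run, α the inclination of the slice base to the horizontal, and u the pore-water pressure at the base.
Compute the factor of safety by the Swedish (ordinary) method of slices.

Ordinary method of slices: FS = Σ[c'·Δl_i + (W_i cosα_i − u_i·Δl_i)·tanφ'] / Σ W_i sinα_i, with Δl_i = b_i / cosα_i.
Slice 1: Δl = 2.9/cos(-5.5°) = 2.913 m; N'_1 = 122·cos(-5.5°) − 10·2.913 = 92.3; c'Δl = 2.33; W sinα = -11.7
Slice 2: Δl = 1.2/cos6.7° = 1.208 m; N'_2 = 110·cos6.7° − 18·1.208 = 87.5; c'Δl = 0.97; W sinα = 12.8
Slice 3: Δl = 1.4/cos14.5° = 1.446 m; N'_3 = 122·cos14.5° − 4·1.446 = 112.3; c'Δl = 1.16; W sinα = 30.5
Slice 4: Δl = 2.8/cos27.9° = 3.168 m; N'_4 = 200·cos27.9° − 22·3.168 = 107.1; c'Δl = 2.53; W sinα = 93.6
Slice 5: Δl = 2.5/cos47.8° = 3.722 m; N'_5 = 82·cos47.8° − 6·3.722 = 32.8; c'Δl = 2.98; W sinα = 60.7
Σc'Δl = 10.0 kN/m; ΣN' = 431.9 kN/m; ΣW sinα = 186.0 kN/m
Resisting = 10.0 + 431.9·tan33.4° = 10.0 + 284.8 = 294.8 kN/m
FS = 294.8 / 186.0 = 1.585

FS = 1.58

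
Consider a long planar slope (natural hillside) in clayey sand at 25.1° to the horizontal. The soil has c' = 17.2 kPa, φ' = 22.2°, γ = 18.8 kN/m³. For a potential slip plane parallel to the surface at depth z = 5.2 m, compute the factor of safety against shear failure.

For an infinite slope with a slip plane parallel to the surface (no pore pressure): FS = [c' + γz cos²β tanφ'] / [γz sinβ cosβ].
γz = 18.8·5.2 = 97.76 kN/m²
Numerator = 17.2 + 97.76·cos²25.1°·tan22.2° = 17.2 + 97.76·0.8201·0.4081 = 49.916 kPa
Denominator = 97.76·sin25.1°·cos25.1° = 97.76·0.4242·0.9056 = 37.554 kPa
FS = 49.916 / 37.554 = 1.329

FS = 1.33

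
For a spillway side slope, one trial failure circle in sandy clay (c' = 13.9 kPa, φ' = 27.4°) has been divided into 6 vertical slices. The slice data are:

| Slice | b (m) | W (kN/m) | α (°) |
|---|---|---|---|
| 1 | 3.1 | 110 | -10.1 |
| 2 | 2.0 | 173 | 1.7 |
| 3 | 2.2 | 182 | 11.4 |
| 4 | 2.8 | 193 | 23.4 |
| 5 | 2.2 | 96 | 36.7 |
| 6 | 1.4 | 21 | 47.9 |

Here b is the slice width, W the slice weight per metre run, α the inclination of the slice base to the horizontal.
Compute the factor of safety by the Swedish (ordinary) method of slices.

FS = 3.44

Ordinary method of slices: FS = Σ[c'·Δl_i + (W_i cosα_i)·tanφ'] / Σ W_i sinα_i, with Δl_i = b_i / cosα_i.
Slice 1: Δl = 3.1/cos(-10.1°) = 3.149 m; N'_1 = 110·cos(-10.1°) = 108.3; c'Δl = 43.77; W sinα = -19.3
Slice 2: Δl = 2.0/cos1.7° = 2.001 m; N'_2 = 173·cos1.7° = 172.9; c'Δl = 27.81; W sinα = 5.1
Slice 3: Δl = 2.2/cos11.4° = 2.244 m; N'_3 = 182·cos11.4° = 178.4; c'Δl = 31.20; W sinα = 36.0
Slice 4: Δl = 2.8/cos23.4° = 3.051 m; N'_4 = 193·cos23.4° = 177.1; c'Δl = 42.41; W sinα = 76.6
Slice 5: Δl = 2.2/cos36.7° = 2.744 m; N'_5 = 96·cos36.7° = 77.0; c'Δl = 38.14; W sinα = 57.4
Slice 6: Δl = 1.4/cos47.9° = 2.088 m; N'_6 = 21·cos47.9° = 14.1; c'Δl = 29.03; W sinα = 15.6
Σc'Δl = 212.4 kN/m; ΣN' = 727.8 kN/m; ΣW sinα = 171.4 kN/m
Resisting = 212.4 + 727.8·tan27.4° = 212.4 + 377.3 = 589.6 kN/m
FS = 589.6 / 171.4 = 3.440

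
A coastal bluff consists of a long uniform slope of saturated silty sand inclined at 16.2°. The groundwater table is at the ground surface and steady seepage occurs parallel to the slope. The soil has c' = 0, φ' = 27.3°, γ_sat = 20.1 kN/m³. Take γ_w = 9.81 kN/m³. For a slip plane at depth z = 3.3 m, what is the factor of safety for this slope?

FS = 0.91

With seepage parallel to the slope and the water table at the surface, the effective normal stress on the slip plane uses the buoyant unit weight γ' = γ_sat − γ_w while the driving shear stress uses γ_sat:
FS = [c' + γ' z cos²β tanφ'] / [γ_sat z sinβ cosβ]
(For c' = 0 this reduces to FS = (γ'/γ_sat)·tanφ'/tanβ.)
γ' = 20.1 − 9.81 = 10.29 kN/m³
Numerator = 0.0 + 10.29·3.3·cos²16.2°·tan27.3° = 0.0 + 10.29·3.3·0.9222·0.5161 = 16.162 kPa
Denominator = 20.1·3.3·sin16.2°·cos16.2° = 20.1·3.3·0.2790·0.9603 = 17.771 kPa
FS = 16.162 / 17.771 = 0.909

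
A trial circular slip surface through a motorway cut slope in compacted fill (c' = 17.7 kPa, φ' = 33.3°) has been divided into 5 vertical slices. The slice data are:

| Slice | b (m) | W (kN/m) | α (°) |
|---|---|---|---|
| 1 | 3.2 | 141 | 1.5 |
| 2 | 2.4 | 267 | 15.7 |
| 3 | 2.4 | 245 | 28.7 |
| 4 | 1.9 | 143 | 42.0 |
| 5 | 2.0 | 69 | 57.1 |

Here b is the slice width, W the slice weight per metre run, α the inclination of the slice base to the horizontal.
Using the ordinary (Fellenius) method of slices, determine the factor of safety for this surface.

Ordinary method of slices: FS = Σ[c'·Δl_i + (W_i cosα_i)·tanφ'] / Σ W_i sinα_i, with Δl_i = b_i / cosα_i.
Slice 1: Δl = 3.2/cos1.5° = 3.201 m; N'_1 = 141·cos1.5° = 141.0; c'Δl = 56.66; W sinα = 3.7
Slice 2: Δl = 2.4/cos15.7° = 2.493 m; N'_2 = 267·cos15.7° = 257.0; c'Δl = 44.13; W sinα = 72.3
Slice 3: Δl = 2.4/cos28.7° = 2.736 m; N'_3 = 245·cos28.7° = 214.9; c'Δl = 48.43; W sinα = 117.7
Slice 4: Δl = 1.9/cos42.0° = 2.557 m; N'_4 = 143·cos42.0° = 106.3; c'Δl = 45.25; W sinα = 95.7
Slice 5: Δl = 2.0/cos57.1° = 3.682 m; N'_5 = 69·cos57.1° = 37.5; c'Δl = 65.17; W sinα = 57.9
Σc'Δl = 259.6 kN/m; ΣN' = 756.6 kN/m; ΣW sinα = 347.2 kN/m
Resisting = 259.6 + 756.6·tan33.3° = 259.6 + 497.0 = 756.7 kN/m
FS = 756.7 / 347.2 = 2.179

FS = 2.18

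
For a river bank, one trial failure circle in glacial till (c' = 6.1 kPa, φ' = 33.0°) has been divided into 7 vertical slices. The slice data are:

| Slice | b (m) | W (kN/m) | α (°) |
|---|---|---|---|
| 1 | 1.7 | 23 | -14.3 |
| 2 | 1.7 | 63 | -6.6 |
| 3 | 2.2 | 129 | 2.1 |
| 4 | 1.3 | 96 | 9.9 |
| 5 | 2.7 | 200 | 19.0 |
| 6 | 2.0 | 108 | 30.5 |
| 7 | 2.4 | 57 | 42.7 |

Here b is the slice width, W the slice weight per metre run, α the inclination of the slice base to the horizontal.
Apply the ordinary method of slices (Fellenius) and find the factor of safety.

FS = 3.02

Ordinary method of slices: FS = Σ[c'·Δl_i + (W_i cosα_i)·tanφ'] / Σ W_i sinα_i, with Δl_i = b_i / cosα_i.
Slice 1: Δl = 1.7/cos(-14.3°) = 1.754 m; N'_1 = 23·cos(-14.3°) = 22.3; c'Δl = 10.70; W sinα = -5.7
Slice 2: Δl = 1.7/cos(-6.6°) = 1.711 m; N'_2 = 63·cos(-6.6°) = 62.6; c'Δl = 10.44; W sinα = -7.2
Slice 3: Δl = 2.2/cos2.1° = 2.201 m; N'_3 = 129·cos2.1° = 128.9; c'Δl = 13.43; W sinα = 4.7
Slice 4: Δl = 1.3/cos9.9° = 1.320 m; N'_4 = 96·cos9.9° = 94.6; c'Δl = 8.05; W sinα = 16.5
Slice 5: Δl = 2.7/cos19.0° = 2.856 m; N'_5 = 200·cos19.0° = 189.1; c'Δl = 17.42; W sinα = 65.1
Slice 6: Δl = 2.0/cos30.5° = 2.321 m; N'_6 = 108·cos30.5° = 93.1; c'Δl = 14.16; W sinα = 54.8
Slice 7: Δl = 2.4/cos42.7° = 3.266 m; N'_7 = 57·cos42.7° = 41.9; c'Δl = 19.92; W sinα = 38.7
Σc'Δl = 94.1 kN/m; ΣN' = 632.4 kN/m; ΣW sinα = 166.9 kN/m
Resisting = 94.1 + 632.4·tan33.0° = 94.1 + 410.7 = 504.8 kN/m
FS = 504.8 / 166.9 = 3.025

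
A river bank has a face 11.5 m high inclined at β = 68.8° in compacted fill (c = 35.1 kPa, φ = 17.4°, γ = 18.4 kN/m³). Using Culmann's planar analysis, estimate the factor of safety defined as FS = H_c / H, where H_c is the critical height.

FS = 1.57

H_c = (4c/γ) · sinβ cosφ / [1 − cos(β − φ)]
    = (4·35.1/18.4) · sin68.8°·cos17.4° / [1 − cos51.4°]
    = 7.630 · 0.8897 / 0.3761 = 18.05 m
FS = H_c / H = 18.05 / 11.5 = 1.569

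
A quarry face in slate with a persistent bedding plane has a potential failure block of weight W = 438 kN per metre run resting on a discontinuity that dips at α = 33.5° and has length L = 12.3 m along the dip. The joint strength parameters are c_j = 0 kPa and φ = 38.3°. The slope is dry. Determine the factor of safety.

Resolving the block weight along and normal to the plane and applying the Mohr–Coulomb strength on the joint:
N' = W cosα = 438·cos33.5° = 365.2 kN/m
Driving force T = W sinα = 438·sin33.5° = 241.7 kN/m
Resisting force R = c_j·L + N'·tanφ = 0·12.3 + 365.2·tan38.3° = 0.0 + 288.5 = 288.5 kN/m
FS = R / T = 288.5 / 241.7 = 1.193

FS = 1.19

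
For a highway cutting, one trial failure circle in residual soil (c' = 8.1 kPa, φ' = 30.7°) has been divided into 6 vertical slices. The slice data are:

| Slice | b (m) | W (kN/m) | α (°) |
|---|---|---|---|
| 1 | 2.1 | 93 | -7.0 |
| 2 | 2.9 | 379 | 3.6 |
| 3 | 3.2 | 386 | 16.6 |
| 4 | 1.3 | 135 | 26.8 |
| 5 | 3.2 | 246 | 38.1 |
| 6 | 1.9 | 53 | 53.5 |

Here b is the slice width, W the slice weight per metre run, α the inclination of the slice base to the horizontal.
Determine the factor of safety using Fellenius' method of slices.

FS = 2.23

Ordinary method of slices: FS = Σ[c'·Δl_i + (W_i cosα_i)·tanφ'] / Σ W_i sinα_i, with Δl_i = b_i / cosα_i.
Slice 1: Δl = 2.1/cos(-7.0°) = 2.116 m; N'_1 = 93·cos(-7.0°) = 92.3; c'Δl = 17.14; W sinα = -11.3
Slice 2: Δl = 2.9/cos3.6° = 2.906 m; N'_2 = 379·cos3.6° = 378.3; c'Δl = 23.54; W sinα = 23.8
Slice 3: Δl = 3.2/cos16.6° = 3.339 m; N'_3 = 386·cos16.6° = 369.9; c'Δl = 27.05; W sinα = 110.3
Slice 4: Δl = 1.3/cos26.8° = 1.456 m; N'_4 = 135·cos26.8° = 120.5; c'Δl = 11.80; W sinα = 60.9
Slice 5: Δl = 3.2/cos38.1° = 4.066 m; N'_5 = 246·cos38.1° = 193.6; c'Δl = 32.94; W sinα = 151.8
Slice 6: Δl = 1.9/cos53.5° = 3.194 m; N'_6 = 53·cos53.5° = 31.5; c'Δl = 25.87; W sinα = 42.6
Σc'Δl = 138.3 kN/m; ΣN' = 1186.1 kN/m; ΣW sinα = 378.0 kN/m
Resisting = 138.3 + 1186.1·tan30.7° = 138.3 + 704.2 = 842.6 kN/m
FS = 842.6 / 378.0 = 2.229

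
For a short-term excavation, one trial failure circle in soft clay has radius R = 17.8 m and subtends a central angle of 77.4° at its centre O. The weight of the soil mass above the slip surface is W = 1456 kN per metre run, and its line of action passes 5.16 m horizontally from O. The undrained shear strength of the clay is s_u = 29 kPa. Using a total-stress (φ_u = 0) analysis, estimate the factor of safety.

Taking moments about the centre O, the resisting moment is provided by the undrained shear strength acting along the arc:
Arc length L_a = R·θ = 17.8·(77.4°·π/180) = 17.8·1.3509 = 24.05 m
M_R = s_u·L_a·R = 29·24.05·17.8 = 12412.4 kN·m/m
M_D = W·d = 1456·5.16 = 7513.0 kN·m/m
FS = M_R / M_D = 12412.4 / 7513.0 = 1.652

FS = 1.65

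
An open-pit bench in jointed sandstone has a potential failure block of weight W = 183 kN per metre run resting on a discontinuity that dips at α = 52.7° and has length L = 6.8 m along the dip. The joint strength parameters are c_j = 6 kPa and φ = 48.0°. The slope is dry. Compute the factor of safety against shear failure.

FS = 1.13

Resolving the block weight along and normal to the plane and applying the Mohr–Coulomb strength on the joint:
N' = W cosα = 183·cos52.7° = 110.9 kN/m
Driving force T = W sinα = 183·sin52.7° = 145.6 kN/m
Resisting force R = c_j·L + N'·tanφ = 6·6.8 + 110.9·tan48.0° = 40.8 + 123.2 = 164.0 kN/m
FS = R / T = 164.0 / 145.6 = 1.126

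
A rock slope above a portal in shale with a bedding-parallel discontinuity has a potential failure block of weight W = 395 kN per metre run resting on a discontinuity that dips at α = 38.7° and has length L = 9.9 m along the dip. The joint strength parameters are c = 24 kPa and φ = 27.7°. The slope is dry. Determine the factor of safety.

FS = 1.62

Resolving the block weight along and normal to the plane and applying the Mohr–Coulomb strength on the joint:
N' = W cosα = 395·cos38.7° = 308.3 kN/m
Driving force T = W sinα = 395·sin38.7° = 247.0 kN/m
Resisting force R = c·L + N'·tanφ = 24·9.9 + 308.3·tan27.7° = 237.6 + 161.8 = 399.4 kN/m
FS = R / T = 399.4 / 247.0 = 1.617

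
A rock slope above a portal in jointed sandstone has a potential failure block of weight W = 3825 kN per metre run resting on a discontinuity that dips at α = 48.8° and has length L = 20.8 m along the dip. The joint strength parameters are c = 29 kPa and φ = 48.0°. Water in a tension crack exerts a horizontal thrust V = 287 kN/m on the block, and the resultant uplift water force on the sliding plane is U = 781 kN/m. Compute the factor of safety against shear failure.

Resolving the block weight along and normal to the plane and applying the Mohr–Coulomb strength on the joint:
N' = W cosα − U − V sinα = 3825·cos48.8° − 781 − 287·sin48.8° = 1522.5 kN/m
Driving force T = W sinα + V cosα = 3825·sin48.8° + 287·cos48.8° = 3067.0 kN/m
Resisting force R = c·L + N'·tanφ = 29·20.8 + 1522.5·tan48.0° = 603.2 + 1691.0 = 2294.2 kN/m
FS = R / T = 2294.2 / 3067.0 = 0.748

FS = 0.75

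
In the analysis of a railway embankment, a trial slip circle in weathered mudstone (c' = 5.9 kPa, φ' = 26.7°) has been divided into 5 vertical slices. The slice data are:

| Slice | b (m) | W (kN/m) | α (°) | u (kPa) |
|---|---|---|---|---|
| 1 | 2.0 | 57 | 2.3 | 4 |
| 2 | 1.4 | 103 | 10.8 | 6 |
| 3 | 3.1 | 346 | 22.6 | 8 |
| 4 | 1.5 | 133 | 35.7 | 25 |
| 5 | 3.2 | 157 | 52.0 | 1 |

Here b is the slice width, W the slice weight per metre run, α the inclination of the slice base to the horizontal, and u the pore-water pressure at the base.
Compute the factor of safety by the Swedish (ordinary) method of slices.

Ordinary method of slices: FS = Σ[c'·Δl_i + (W_i cosα_i − u_i·Δl_i)·tanφ'] / Σ W_i sinα_i, with Δl_i = b_i / cosα_i.
Slice 1: Δl = 2.0/cos2.3° = 2.002 m; N'_1 = 57·cos2.3° − 4·2.002 = 48.9; c'Δl = 11.81; W sinα = 2.3
Slice 2: Δl = 1.4/cos10.8° = 1.425 m; N'_2 = 103·cos10.8° − 6·1.425 = 92.6; c'Δl = 8.41; W sinα = 19.3
Slice 3: Δl = 3.1/cos22.6° = 3.358 m; N'_3 = 346·cos22.6° − 8·3.358 = 292.6; c'Δl = 19.81; W sinα = 133.0
Slice 4: Δl = 1.5/cos35.7° = 1.847 m; N'_4 = 133·cos35.7° − 25·1.847 = 61.8; c'Δl = 10.90; W sinα = 77.6
Slice 5: Δl = 3.2/cos52.0° = 5.198 m; N'_5 = 157·cos52.0° − 1·5.198 = 91.5; c'Δl = 30.67; W sinα = 123.7
Σc'Δl = 81.6 kN/m; ΣN' = 587.4 kN/m; ΣW sinα = 355.9 kN/m
Resisting = 81.6 + 587.4·tan26.7° = 81.6 + 295.4 = 377.0 kN/m
FS = 377.0 / 355.9 = 1.059

FS = 1.06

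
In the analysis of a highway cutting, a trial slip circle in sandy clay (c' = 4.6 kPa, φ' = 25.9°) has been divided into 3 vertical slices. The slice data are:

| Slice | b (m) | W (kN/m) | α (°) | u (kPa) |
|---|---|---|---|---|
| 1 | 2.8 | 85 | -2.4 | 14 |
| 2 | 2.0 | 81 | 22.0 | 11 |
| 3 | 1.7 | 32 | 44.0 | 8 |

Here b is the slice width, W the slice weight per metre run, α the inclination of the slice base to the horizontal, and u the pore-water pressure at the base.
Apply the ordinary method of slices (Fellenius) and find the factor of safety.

FS = 1.69

Ordinary method of slices: FS = Σ[c'·Δl_i + (W_i cosα_i − u_i·Δl_i)·tanφ'] / Σ W_i sinα_i, with Δl_i = b_i / cosα_i.
Slice 1: Δl = 2.8/cos(-2.4°) = 2.802 m; N'_1 = 85·cos(-2.4°) − 14·2.802 = 45.7; c'Δl = 12.89; W sinα = -3.6
Slice 2: Δl = 2.0/cos22.0° = 2.157 m; N'_2 = 81·cos22.0° − 11·2.157 = 51.4; c'Δl = 9.92; W sinα = 30.3
Slice 3: Δl = 1.7/cos44.0° = 2.363 m; N'_3 = 32·cos44.0° − 8·2.363 = 4.1; c'Δl = 10.87; W sinα = 22.2
Σc'Δl = 33.7 kN/m; ΣN' = 101.2 kN/m; ΣW sinα = 49.0 kN/m
Resisting = 33.7 + 101.2·tan25.9° = 33.7 + 49.1 = 82.8 kN/m
FS = 82.8 / 49.0 = 1.690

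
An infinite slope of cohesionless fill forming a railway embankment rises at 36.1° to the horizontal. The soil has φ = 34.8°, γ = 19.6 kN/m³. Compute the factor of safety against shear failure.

For a dry cohesionless infinite slope the factor of safety is FS = tanφ / tanβ.
FS = tan34.8° / tan36.1° = 0.6950 / 0.7292 = 0.953

FS = 0.95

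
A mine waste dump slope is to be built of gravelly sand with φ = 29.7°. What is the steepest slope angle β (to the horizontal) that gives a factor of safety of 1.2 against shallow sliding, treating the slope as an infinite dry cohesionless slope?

β = 25.4°

For an infinite dry cohesionless slope FS = tanφ/tanβ, so tanβ = tanφ / FS.
tanβ = tan29.7° / 1.2 = 0.5704 / 1.2 = 0.4753
β = arctan(0.4753) = 25.42°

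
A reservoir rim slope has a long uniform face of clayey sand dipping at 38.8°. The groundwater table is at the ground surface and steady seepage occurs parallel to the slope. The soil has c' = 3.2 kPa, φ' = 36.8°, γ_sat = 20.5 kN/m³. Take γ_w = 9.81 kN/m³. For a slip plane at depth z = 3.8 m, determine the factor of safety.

With seepage parallel to the slope and the water table at the surface, the effective normal stress on the slip plane uses the buoyant unit weight γ' = γ_sat − γ_w while the driving shear stress uses γ_sat:
FS = [c' + γ' z cos²β tanφ'] / [γ_sat z sinβ cosβ]
γ' = 20.5 − 9.81 = 10.69 kN/m³
Numerator = 3.2 + 10.69·3.8·cos²38.8°·tan36.8° = 3.2 + 10.69·3.8·0.6074·0.7481 = 21.657 kPa
Denominator = 20.5·3.8·sin38.8°·cos38.8° = 20.5·3.8·0.6266·0.7793 = 38.041 kPa
FS = 21.657 / 38.041 = 0.569

FS = 0.57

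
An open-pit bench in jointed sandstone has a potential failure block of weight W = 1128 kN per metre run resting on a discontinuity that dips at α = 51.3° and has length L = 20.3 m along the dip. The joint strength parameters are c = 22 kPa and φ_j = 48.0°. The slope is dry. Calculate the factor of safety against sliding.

Resolving the block weight along and normal to the plane and applying the Mohr–Coulomb strength on the joint:
N' = W cosα = 1128·cos51.3° = 705.3 kN/m
Driving force T = W sinα = 1128·sin51.3° = 880.3 kN/m
Resisting force R = c·L + N'·tanφ_j = 22·20.3 + 705.3·tan48.0° = 446.6 + 783.3 = 1229.9 kN/m
FS = R / T = 1229.9 / 880.3 = 1.397

FS = 1.40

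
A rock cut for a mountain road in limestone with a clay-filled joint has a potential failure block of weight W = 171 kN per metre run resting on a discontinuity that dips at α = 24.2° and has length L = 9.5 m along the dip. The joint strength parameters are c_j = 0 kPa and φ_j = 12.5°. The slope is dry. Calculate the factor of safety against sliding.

Resolving the block weight along and normal to the plane and applying the Mohr–Coulomb strength on the joint:
N' = W cosα = 171·cos24.2° = 156.0 kN/m
Driving force T = W sinα = 171·sin24.2° = 70.1 kN/m
Resisting force R = c_j·L + N'·tanφ_j = 0·9.5 + 156.0·tan12.5° = 0.0 + 34.6 = 34.6 kN/m
FS = R / T = 34.6 / 70.1 = 0.493

FS = 0.49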